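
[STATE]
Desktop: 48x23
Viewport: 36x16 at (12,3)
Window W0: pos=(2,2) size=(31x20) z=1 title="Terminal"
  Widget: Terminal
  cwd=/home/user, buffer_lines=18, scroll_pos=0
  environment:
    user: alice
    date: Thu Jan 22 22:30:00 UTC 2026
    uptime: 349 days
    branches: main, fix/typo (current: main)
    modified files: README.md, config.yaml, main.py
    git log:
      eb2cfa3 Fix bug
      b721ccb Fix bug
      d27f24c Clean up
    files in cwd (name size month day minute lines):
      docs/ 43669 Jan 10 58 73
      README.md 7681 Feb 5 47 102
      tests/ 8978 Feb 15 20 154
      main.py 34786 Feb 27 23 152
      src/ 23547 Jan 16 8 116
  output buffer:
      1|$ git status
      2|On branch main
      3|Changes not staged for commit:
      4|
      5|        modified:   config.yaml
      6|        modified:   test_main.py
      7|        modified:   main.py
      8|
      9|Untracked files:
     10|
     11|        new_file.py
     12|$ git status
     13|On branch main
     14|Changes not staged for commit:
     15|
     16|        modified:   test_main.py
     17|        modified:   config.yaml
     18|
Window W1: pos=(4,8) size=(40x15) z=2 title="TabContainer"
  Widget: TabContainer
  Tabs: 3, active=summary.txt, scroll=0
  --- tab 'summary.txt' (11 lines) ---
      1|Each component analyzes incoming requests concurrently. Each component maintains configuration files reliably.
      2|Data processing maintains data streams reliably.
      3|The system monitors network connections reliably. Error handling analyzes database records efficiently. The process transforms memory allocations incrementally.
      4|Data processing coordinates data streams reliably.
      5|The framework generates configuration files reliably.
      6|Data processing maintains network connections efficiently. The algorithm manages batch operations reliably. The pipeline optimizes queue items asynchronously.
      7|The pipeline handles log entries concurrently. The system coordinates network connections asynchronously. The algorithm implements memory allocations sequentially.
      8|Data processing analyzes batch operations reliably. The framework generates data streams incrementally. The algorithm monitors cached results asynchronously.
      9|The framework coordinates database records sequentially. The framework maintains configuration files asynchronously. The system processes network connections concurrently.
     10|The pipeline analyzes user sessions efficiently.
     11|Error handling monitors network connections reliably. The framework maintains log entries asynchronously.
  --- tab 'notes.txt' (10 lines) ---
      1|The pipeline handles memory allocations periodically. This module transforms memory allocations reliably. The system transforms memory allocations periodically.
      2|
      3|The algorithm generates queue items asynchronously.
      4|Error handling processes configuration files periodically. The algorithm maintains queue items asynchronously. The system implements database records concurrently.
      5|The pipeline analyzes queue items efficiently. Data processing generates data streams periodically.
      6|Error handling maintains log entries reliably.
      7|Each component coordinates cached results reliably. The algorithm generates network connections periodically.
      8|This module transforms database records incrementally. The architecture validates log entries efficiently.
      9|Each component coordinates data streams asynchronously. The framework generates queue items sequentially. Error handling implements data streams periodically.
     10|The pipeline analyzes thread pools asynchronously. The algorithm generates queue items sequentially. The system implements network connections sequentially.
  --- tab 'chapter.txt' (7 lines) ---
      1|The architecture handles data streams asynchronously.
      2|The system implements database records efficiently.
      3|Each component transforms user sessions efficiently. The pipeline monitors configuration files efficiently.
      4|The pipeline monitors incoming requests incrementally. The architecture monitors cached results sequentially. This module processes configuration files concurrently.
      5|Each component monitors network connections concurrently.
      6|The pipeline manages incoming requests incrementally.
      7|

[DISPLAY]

                    ┃               
────────────────────┨               
tus                 ┃               
 main               ┃               
ot staged for commit┃               
━━━━━━━━━━━━━━━━━━━━━━━━━━━━━━━┓    
tainer                         ┃    
───────────────────────────────┨    
y.txt]│ notes.txt │ chapter.txt┃    
───────────────────────────────┃    
mponent analyzes incoming reque┃    
ocessing maintains data streams┃    
tem monitors network connection┃    
ocessing coordinates data strea┃    
mework generates configuration ┃    
ocessing maintains network conn┃    


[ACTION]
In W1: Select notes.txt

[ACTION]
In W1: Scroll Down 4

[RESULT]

                    ┃               
────────────────────┨               
tus                 ┃               
 main               ┃               
ot staged for commit┃               
━━━━━━━━━━━━━━━━━━━━━━━━━━━━━━━┓    
tainer                         ┃    
───────────────────────────────┨    
y.txt │[notes.txt]│ chapter.txt┃    
───────────────────────────────┃    
eline analyzes queue items effi┃    
andling maintains log entries r┃    
mponent coordinates cached resu┃    
dule transforms database record┃    
mponent coordinates data stream┃    
eline analyzes thread pools asy┃    


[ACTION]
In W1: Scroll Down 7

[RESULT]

                    ┃               
────────────────────┨               
tus                 ┃               
 main               ┃               
ot staged for commit┃               
━━━━━━━━━━━━━━━━━━━━━━━━━━━━━━━┓    
tainer                         ┃    
───────────────────────────────┨    
y.txt │[notes.txt]│ chapter.txt┃    
───────────────────────────────┃    
eline analyzes thread pools asy┃    
                               ┃    
                               ┃    
                               ┃    
                               ┃    
                               ┃    


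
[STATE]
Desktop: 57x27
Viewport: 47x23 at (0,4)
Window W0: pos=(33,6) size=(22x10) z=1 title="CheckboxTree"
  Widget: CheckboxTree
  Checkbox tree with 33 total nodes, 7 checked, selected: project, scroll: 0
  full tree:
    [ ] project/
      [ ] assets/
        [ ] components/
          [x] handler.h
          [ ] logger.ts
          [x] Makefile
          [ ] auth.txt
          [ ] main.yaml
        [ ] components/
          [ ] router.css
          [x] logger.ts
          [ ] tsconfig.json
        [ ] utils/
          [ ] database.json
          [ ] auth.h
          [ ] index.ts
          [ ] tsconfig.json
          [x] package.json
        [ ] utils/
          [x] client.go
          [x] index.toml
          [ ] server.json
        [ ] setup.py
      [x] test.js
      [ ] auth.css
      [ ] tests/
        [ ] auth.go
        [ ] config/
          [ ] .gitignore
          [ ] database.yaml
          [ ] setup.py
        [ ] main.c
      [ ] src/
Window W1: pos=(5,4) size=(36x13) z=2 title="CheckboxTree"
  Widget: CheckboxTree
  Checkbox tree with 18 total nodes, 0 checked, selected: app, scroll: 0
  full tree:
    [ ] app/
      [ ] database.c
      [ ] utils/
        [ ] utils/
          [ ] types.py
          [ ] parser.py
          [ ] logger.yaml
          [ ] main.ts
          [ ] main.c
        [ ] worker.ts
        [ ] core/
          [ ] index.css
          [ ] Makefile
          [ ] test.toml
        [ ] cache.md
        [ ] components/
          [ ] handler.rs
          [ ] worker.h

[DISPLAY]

     ┏━━━━━━━━━━━━━━━━━━━━━━━━━━━━━━━━━━┓      
     ┃ CheckboxTree                     ┃      
     ┠──────────────────────────────────┨━━━━━━
     ┃>[ ] app/                         ┃oxTree
     ┃   [ ] database.c                 ┃──────
     ┃   [ ] utils/                     ┃oject/
     ┃     [ ] utils/                   ┃assets
     ┃       [ ] types.py               ┃] comp
     ┃       [ ] parser.py              ┃[x] ha
     ┃       [ ] logger.yaml            ┃[ ] lo
     ┃       [ ] main.ts                ┃[x] Ma
     ┃       [ ] main.c                 ┃━━━━━━
     ┗━━━━━━━━━━━━━━━━━━━━━━━━━━━━━━━━━━┛      
                                               
                                               
                                               
                                               
                                               
                                               
                                               
                                               
                                               
                                               


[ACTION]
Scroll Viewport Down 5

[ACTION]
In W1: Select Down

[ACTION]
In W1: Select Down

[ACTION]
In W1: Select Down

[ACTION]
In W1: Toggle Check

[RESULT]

     ┏━━━━━━━━━━━━━━━━━━━━━━━━━━━━━━━━━━┓      
     ┃ CheckboxTree                     ┃      
     ┠──────────────────────────────────┨━━━━━━
     ┃ [-] app/                         ┃oxTree
     ┃   [ ] database.c                 ┃──────
     ┃   [-] utils/                     ┃oject/
     ┃>    [x] utils/                   ┃assets
     ┃       [x] types.py               ┃] comp
     ┃       [x] parser.py              ┃[x] ha
     ┃       [x] logger.yaml            ┃[ ] lo
     ┃       [x] main.ts                ┃[x] Ma
     ┃       [x] main.c                 ┃━━━━━━
     ┗━━━━━━━━━━━━━━━━━━━━━━━━━━━━━━━━━━┛      
                                               
                                               
                                               
                                               
                                               
                                               
                                               
                                               
                                               
                                               


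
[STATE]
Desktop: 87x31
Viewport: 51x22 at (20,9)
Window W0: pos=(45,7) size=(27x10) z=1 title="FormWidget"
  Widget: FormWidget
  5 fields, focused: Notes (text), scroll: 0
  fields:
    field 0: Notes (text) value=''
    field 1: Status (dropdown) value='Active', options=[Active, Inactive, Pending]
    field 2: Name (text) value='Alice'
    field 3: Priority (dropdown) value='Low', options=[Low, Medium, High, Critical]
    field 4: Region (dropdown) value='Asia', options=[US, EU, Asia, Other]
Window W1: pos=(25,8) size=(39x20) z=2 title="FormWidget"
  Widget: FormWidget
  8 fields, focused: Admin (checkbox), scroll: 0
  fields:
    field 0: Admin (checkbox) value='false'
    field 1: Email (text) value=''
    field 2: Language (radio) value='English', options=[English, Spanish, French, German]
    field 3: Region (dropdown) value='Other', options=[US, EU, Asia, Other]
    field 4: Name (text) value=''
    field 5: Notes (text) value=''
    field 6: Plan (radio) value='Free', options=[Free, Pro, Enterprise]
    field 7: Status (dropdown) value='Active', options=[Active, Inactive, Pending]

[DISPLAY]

     ┃ FormWidget                          ┃───────
     ┠─────────────────────────────────────┨      ]
     ┃> Admin:      [ ]                    ┃ive  ▼]
     ┃  Email:      [                     ]┃ce    ]
     ┃  Language:   (●) English  ( ) Spanis┃     ▼]
     ┃  Region:     [Other               ▼]┃a    ▼]
     ┃  Name:       [                     ]┃       
     ┃  Notes:      [                     ]┃━━━━━━━
     ┃  Plan:       (●) Free  ( ) Pro  ( ) ┃       
     ┃  Status:     [Active              ▼]┃       
     ┃                                     ┃       
     ┃                                     ┃       
     ┃                                     ┃       
     ┃                                     ┃       
     ┃                                     ┃       
     ┃                                     ┃       
     ┃                                     ┃       
     ┃                                     ┃       
     ┗━━━━━━━━━━━━━━━━━━━━━━━━━━━━━━━━━━━━━┛       
                                                   
                                                   
                                                   


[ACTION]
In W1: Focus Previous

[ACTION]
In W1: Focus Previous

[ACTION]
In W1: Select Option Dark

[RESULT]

     ┃ FormWidget                          ┃───────
     ┠─────────────────────────────────────┨      ]
     ┃  Admin:      [ ]                    ┃ive  ▼]
     ┃  Email:      [                     ]┃ce    ]
     ┃  Language:   (●) English  ( ) Spanis┃     ▼]
     ┃  Region:     [Other               ▼]┃a    ▼]
     ┃  Name:       [                     ]┃       
     ┃  Notes:      [                     ]┃━━━━━━━
     ┃> Plan:       (●) Free  ( ) Pro  ( ) ┃       
     ┃  Status:     [Active              ▼]┃       
     ┃                                     ┃       
     ┃                                     ┃       
     ┃                                     ┃       
     ┃                                     ┃       
     ┃                                     ┃       
     ┃                                     ┃       
     ┃                                     ┃       
     ┃                                     ┃       
     ┗━━━━━━━━━━━━━━━━━━━━━━━━━━━━━━━━━━━━━┛       
                                                   
                                                   
                                                   


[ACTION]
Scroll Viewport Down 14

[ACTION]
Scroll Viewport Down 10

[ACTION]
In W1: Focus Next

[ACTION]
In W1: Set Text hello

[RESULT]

     ┃ FormWidget                          ┃───────
     ┠─────────────────────────────────────┨      ]
     ┃  Admin:      [ ]                    ┃ive  ▼]
     ┃  Email:      [                     ]┃ce    ]
     ┃  Language:   (●) English  ( ) Spanis┃     ▼]
     ┃  Region:     [Other               ▼]┃a    ▼]
     ┃  Name:       [                     ]┃       
     ┃  Notes:      [                     ]┃━━━━━━━
     ┃  Plan:       (●) Free  ( ) Pro  ( ) ┃       
     ┃> Status:     [Active              ▼]┃       
     ┃                                     ┃       
     ┃                                     ┃       
     ┃                                     ┃       
     ┃                                     ┃       
     ┃                                     ┃       
     ┃                                     ┃       
     ┃                                     ┃       
     ┃                                     ┃       
     ┗━━━━━━━━━━━━━━━━━━━━━━━━━━━━━━━━━━━━━┛       
                                                   
                                                   
                                                   


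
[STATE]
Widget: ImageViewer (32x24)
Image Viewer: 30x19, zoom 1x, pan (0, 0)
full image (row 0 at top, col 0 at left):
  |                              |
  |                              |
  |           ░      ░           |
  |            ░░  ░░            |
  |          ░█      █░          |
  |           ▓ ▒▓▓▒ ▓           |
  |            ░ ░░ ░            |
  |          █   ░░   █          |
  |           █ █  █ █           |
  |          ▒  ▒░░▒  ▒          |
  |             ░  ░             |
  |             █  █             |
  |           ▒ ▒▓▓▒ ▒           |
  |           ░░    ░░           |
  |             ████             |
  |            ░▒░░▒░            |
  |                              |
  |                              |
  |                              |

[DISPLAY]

                                
                                
           ░      ░             
            ░░  ░░              
          ░█      █░            
           ▓ ▒▓▓▒ ▓             
            ░ ░░ ░              
          █   ░░   █            
           █ █  █ █             
          ▒  ▒░░▒  ▒            
             ░  ░               
             █  █               
           ▒ ▒▓▓▒ ▒             
           ░░    ░░             
             ████               
            ░▒░░▒░              
                                
                                
                                
                                
                                
                                
                                
                                


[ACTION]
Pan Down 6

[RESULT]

            ░ ░░ ░              
          █   ░░   █            
           █ █  █ █             
          ▒  ▒░░▒  ▒            
             ░  ░               
             █  █               
           ▒ ▒▓▓▒ ▒             
           ░░    ░░             
             ████               
            ░▒░░▒░              
                                
                                
                                
                                
                                
                                
                                
                                
                                
                                
                                
                                
                                
                                


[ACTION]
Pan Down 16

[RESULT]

                                
                                
                                
                                
                                
                                
                                
                                
                                
                                
                                
                                
                                
                                
                                
                                
                                
                                
                                
                                
                                
                                
                                
                                


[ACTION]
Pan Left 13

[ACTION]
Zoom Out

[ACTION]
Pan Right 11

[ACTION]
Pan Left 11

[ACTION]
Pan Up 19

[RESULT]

            ░░  ░░              
          ░█      █░            
           ▓ ▒▓▓▒ ▓             
            ░ ░░ ░              
          █   ░░   █            
           █ █  █ █             
          ▒  ▒░░▒  ▒            
             ░  ░               
             █  █               
           ▒ ▒▓▓▒ ▒             
           ░░    ░░             
             ████               
            ░▒░░▒░              
                                
                                
                                
                                
                                
                                
                                
                                
                                
                                
                                


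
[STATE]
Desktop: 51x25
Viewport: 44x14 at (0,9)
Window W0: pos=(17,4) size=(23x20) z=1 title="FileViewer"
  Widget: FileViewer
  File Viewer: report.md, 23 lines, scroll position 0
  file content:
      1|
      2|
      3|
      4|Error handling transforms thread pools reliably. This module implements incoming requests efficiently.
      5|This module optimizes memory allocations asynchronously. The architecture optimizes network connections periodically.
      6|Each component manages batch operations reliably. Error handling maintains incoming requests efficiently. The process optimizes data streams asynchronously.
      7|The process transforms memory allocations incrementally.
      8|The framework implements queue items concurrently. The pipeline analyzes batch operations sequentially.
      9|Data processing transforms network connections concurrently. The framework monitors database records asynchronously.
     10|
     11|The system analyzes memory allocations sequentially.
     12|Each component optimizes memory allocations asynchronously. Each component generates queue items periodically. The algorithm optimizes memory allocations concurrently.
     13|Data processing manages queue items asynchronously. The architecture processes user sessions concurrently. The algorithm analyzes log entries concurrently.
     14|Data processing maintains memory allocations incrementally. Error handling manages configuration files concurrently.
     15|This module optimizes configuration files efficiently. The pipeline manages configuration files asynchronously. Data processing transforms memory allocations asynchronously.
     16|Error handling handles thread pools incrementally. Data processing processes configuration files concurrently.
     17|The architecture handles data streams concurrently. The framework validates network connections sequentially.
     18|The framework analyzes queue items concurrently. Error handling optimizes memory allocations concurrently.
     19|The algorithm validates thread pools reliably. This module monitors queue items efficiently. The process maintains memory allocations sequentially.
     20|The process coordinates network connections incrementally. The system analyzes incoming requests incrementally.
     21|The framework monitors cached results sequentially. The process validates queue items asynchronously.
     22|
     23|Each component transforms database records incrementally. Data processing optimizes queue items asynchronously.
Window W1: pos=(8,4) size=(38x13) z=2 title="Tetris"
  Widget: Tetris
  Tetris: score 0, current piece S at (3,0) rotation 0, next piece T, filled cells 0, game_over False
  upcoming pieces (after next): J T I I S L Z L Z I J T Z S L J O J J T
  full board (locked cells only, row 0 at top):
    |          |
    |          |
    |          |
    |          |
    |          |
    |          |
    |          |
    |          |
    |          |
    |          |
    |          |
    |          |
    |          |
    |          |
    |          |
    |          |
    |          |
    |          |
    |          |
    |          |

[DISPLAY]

        ┃          │▒▒▒                     
        ┃          │                        
        ┃          │                        
        ┃          │                        
        ┃          │Score:                  
        ┃          │0                       
        ┃          │                        
        ┗━━━━━━━━━━━━━━━━━━━━━━━━━━━━━━━━━━━
                 ┃The system analyzes ░┃    
                 ┃Each component optim░┃    
                 ┃Data processing mana░┃    
                 ┃Data processing main░┃    
                 ┃This module optimize░┃    
                 ┃Error handling handl▼┃    


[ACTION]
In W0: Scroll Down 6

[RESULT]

        ┃          │▒▒▒                     
        ┃          │                        
        ┃          │                        
        ┃          │                        
        ┃          │Score:                  
        ┃          │0                       
        ┃          │                        
        ┗━━━━━━━━━━━━━━━━━━━━━━━━━━━━━━━━━━━
                 ┃The architecture han░┃    
                 ┃The framework analyz░┃    
                 ┃The algorithm valida░┃    
                 ┃The process coordina█┃    
                 ┃The framework monito░┃    
                 ┃                    ▼┃    


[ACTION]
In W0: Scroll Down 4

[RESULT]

        ┃          │▒▒▒                     
        ┃          │                        
        ┃          │                        
        ┃          │                        
        ┃          │Score:                  
        ┃          │0                       
        ┃          │                        
        ┗━━━━━━━━━━━━━━━━━━━━━━━━━━━━━━━━━━━
                 ┃The framework analyz░┃    
                 ┃The algorithm valida░┃    
                 ┃The process coordina░┃    
                 ┃The framework monito░┃    
                 ┃                    █┃    
                 ┃Each component trans▼┃    


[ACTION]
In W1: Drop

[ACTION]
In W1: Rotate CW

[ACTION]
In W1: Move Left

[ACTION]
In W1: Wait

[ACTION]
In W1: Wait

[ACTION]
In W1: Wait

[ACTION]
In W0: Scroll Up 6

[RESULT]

        ┃          │▒▒▒                     
        ┃          │                        
        ┃          │                        
        ┃          │                        
        ┃          │Score:                  
        ┃          │0                       
        ┃          │                        
        ┗━━━━━━━━━━━━━━━━━━━━━━━━━━━━━━━━━━━
                 ┃Each component optim░┃    
                 ┃Data processing mana░┃    
                 ┃Data processing main░┃    
                 ┃This module optimize░┃    
                 ┃Error handling handl░┃    
                 ┃The architecture han▼┃    


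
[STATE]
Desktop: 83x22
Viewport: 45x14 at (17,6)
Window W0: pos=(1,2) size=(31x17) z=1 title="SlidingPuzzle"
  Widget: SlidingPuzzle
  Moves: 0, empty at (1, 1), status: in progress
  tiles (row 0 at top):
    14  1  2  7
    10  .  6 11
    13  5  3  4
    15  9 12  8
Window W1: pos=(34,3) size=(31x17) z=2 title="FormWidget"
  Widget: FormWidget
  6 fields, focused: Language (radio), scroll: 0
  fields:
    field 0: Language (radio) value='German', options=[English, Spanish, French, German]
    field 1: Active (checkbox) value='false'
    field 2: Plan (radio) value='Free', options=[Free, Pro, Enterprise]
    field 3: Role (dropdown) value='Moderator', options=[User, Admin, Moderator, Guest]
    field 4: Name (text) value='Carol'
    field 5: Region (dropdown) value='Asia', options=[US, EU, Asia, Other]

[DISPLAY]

│  7 │        ┃  ┃> Language:   ( ) English  
┼────┤        ┃  ┃  Active:     [ ]          
│ 11 │        ┃  ┃  Plan:       (●) Free  ( )
┼────┤        ┃  ┃  Role:       [Moderator   
│  4 │        ┃  ┃  Name:       [Carol       
┼────┤        ┃  ┃  Region:     [Asia        
│  8 │        ┃  ┃                           
┴────┘        ┃  ┃                           
              ┃  ┃                           
              ┃  ┃                           
              ┃  ┃                           
              ┃  ┃                           
━━━━━━━━━━━━━━┛  ┃                           
                 ┗━━━━━━━━━━━━━━━━━━━━━━━━━━━


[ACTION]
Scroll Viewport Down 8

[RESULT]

│ 11 │        ┃  ┃  Plan:       (●) Free  ( )
┼────┤        ┃  ┃  Role:       [Moderator   
│  4 │        ┃  ┃  Name:       [Carol       
┼────┤        ┃  ┃  Region:     [Asia        
│  8 │        ┃  ┃                           
┴────┘        ┃  ┃                           
              ┃  ┃                           
              ┃  ┃                           
              ┃  ┃                           
              ┃  ┃                           
━━━━━━━━━━━━━━┛  ┃                           
                 ┗━━━━━━━━━━━━━━━━━━━━━━━━━━━
                                             
                                             


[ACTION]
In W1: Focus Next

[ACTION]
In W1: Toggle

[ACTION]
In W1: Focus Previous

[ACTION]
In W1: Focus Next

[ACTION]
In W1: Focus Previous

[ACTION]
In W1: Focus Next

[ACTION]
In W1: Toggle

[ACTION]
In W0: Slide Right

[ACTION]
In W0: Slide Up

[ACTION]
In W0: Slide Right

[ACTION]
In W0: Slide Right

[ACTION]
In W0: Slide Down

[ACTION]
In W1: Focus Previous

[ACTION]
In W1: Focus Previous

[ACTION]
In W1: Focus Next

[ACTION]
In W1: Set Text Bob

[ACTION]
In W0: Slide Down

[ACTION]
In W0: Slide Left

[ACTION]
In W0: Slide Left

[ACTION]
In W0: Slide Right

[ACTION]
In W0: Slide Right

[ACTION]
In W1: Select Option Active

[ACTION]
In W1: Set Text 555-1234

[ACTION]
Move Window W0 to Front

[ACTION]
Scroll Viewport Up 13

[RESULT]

                                             
                                             
━━━━━━━━━━━━━━┓                              
              ┃  ┏━━━━━━━━━━━━━━━━━━━━━━━━━━━
──────────────┨  ┃ FormWidget                
┬────┐        ┃  ┠───────────────────────────
│  7 │        ┃  ┃> Language:   ( ) English  
┼────┤        ┃  ┃  Active:     [ ]          
│ 11 │        ┃  ┃  Plan:       (●) Free  ( )
┼────┤        ┃  ┃  Role:       [Moderator   
│  4 │        ┃  ┃  Name:       [Carol       
┼────┤        ┃  ┃  Region:     [Asia        
│  8 │        ┃  ┃                           
┴────┘        ┃  ┃                           


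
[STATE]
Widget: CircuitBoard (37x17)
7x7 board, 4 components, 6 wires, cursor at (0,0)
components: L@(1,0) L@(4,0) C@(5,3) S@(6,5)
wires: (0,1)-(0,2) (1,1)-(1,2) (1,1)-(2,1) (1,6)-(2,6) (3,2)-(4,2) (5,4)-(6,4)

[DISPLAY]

   0 1 2 3 4 5 6                     
0  [.]  · ─ ·                        
                                     
1   L   · ─ ·               ·        
        │                   │        
2       ·                   ·        
                                     
3           ·                        
            │                        
4   L       ·                        
                                     
5               C   ·                
                    │                
6                   ·   S            
Cursor: (0,0)                        
                                     
                                     


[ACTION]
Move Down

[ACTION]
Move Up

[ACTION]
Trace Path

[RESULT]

   0 1 2 3 4 5 6                     
0  [.]  · ─ ·                        
                                     
1   L   · ─ ·               ·        
        │                   │        
2       ·                   ·        
                                     
3           ·                        
            │                        
4   L       ·                        
                                     
5               C   ·                
                    │                
6                   ·   S            
Cursor: (0,0)  Trace: No connections 
                                     
                                     


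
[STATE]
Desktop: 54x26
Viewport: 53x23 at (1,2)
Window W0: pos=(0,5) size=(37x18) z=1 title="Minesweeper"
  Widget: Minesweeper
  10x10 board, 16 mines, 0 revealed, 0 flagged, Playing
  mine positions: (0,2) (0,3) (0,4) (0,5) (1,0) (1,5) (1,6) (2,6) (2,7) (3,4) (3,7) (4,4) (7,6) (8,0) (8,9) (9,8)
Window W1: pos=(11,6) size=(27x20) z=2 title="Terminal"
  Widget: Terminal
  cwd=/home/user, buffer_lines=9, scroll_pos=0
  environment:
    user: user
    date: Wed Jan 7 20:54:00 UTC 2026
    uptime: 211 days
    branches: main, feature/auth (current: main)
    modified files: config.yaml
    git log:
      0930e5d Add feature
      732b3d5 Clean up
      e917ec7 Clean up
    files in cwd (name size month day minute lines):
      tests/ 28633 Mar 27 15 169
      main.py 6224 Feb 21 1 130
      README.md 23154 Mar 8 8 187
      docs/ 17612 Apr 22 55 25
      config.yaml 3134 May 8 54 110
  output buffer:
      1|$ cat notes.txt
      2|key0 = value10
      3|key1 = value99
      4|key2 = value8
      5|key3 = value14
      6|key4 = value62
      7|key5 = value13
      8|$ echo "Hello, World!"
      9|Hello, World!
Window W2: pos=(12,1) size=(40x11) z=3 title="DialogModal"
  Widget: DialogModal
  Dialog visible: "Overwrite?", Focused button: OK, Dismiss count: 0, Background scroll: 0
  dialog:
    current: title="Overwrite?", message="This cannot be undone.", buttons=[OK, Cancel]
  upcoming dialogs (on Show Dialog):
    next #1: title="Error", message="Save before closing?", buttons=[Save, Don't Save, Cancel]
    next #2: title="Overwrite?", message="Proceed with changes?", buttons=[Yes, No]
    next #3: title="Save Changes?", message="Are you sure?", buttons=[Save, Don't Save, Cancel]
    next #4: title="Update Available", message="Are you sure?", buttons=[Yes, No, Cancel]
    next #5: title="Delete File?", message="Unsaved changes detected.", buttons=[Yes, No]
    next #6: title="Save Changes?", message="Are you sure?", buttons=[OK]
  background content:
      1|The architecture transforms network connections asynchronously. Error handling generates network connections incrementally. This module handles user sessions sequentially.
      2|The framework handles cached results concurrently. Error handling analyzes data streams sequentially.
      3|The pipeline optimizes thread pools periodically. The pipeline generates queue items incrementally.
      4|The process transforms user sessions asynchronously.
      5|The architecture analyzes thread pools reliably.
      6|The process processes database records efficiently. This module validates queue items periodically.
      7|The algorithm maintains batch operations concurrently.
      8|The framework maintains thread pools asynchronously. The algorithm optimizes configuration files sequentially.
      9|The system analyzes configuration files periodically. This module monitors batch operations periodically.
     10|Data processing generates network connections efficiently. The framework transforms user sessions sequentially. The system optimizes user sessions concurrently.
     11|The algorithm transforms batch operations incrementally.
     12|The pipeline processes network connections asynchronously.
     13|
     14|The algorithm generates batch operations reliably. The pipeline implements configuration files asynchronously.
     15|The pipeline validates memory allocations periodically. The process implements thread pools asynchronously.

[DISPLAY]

           ┃ DialogModal                          ┃  
           ┠──────────────────────────────────────┨  
           ┃The architecture transforms network co┃  
━━━━━━━━━━━┃The fr┌────────────────────────┐ults c┃  
 Minesweep┏┃The pi│       Overwrite?       │ols pe┃  
──────────┃┃The pr│ This cannot be undone. │ions a┃  
■■■■■■■■■■┠┃The ar│     [OK]  Cancel       │ pools┃  
■■■■■■■■■■┃┃The pr└────────────────────────┘ecords┃  
■■■■■■■■■■┃┃The algorithm maintains batch operatio┃  
■■■■■■■■■■┃┗━━━━━━━━━━━━━━━━━━━━━━━━━━━━━━━━━━━━━━┛  
■■■■■■■■■■┃key2 = value8            ┃                
■■■■■■■■■■┃key3 = value14           ┃                
■■■■■■■■■■┃key4 = value62           ┃                
■■■■■■■■■■┃key5 = value13           ┃                
■■■■■■■■■■┃$ echo "Hello, World!"   ┃                
■■■■■■■■■■┃Hello, World!            ┃                
          ┃$ █                      ┃                
          ┃                         ┃                
          ┃                         ┃                
          ┃                         ┃                
━━━━━━━━━━┃                         ┃                
          ┃                         ┃                
          ┃                         ┃                


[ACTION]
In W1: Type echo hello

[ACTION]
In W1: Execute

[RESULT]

           ┃ DialogModal                          ┃  
           ┠──────────────────────────────────────┨  
           ┃The architecture transforms network co┃  
━━━━━━━━━━━┃The fr┌────────────────────────┐ults c┃  
 Minesweep┏┃The pi│       Overwrite?       │ols pe┃  
──────────┃┃The pr│ This cannot be undone. │ions a┃  
■■■■■■■■■■┠┃The ar│     [OK]  Cancel       │ pools┃  
■■■■■■■■■■┃┃The pr└────────────────────────┘ecords┃  
■■■■■■■■■■┃┃The algorithm maintains batch operatio┃  
■■■■■■■■■■┃┗━━━━━━━━━━━━━━━━━━━━━━━━━━━━━━━━━━━━━━┛  
■■■■■■■■■■┃key2 = value8            ┃                
■■■■■■■■■■┃key3 = value14           ┃                
■■■■■■■■■■┃key4 = value62           ┃                
■■■■■■■■■■┃key5 = value13           ┃                
■■■■■■■■■■┃$ echo "Hello, World!"   ┃                
■■■■■■■■■■┃Hello, World!            ┃                
          ┃$ echo hello             ┃                
          ┃hello                    ┃                
          ┃$ █                      ┃                
          ┃                         ┃                
━━━━━━━━━━┃                         ┃                
          ┃                         ┃                
          ┃                         ┃                


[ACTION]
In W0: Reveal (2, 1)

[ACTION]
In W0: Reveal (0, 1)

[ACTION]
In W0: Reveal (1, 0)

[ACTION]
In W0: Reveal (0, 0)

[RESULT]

           ┃ DialogModal                          ┃  
           ┠──────────────────────────────────────┨  
           ┃The architecture transforms network co┃  
━━━━━━━━━━━┃The fr┌────────────────────────┐ults c┃  
 Minesweep┏┃The pi│       Overwrite?       │ols pe┃  
──────────┃┃The pr│ This cannot be undone. │ions a┃  
■2✹✹✹✹■■■■┠┃The ar│     [OK]  Cancel       │ pools┃  
✹■■■■✹✹■■■┃┃The pr└────────────────────────┘ecords┃  
■1■■■■✹✹■■┃┃The algorithm maintains batch operatio┃  
■■■■✹■■✹■■┃┗━━━━━━━━━━━━━━━━━━━━━━━━━━━━━━━━━━━━━━┛  
■■■■✹■■■■■┃key2 = value8            ┃                
■■■■■■■■■■┃key3 = value14           ┃                
■■■■■■■■■■┃key4 = value62           ┃                
■■■■■■✹■■■┃key5 = value13           ┃                
✹■■■■■■■■✹┃$ echo "Hello, World!"   ┃                
■■■■■■■■✹■┃Hello, World!            ┃                
          ┃$ echo hello             ┃                
          ┃hello                    ┃                
          ┃$ █                      ┃                
          ┃                         ┃                
━━━━━━━━━━┃                         ┃                
          ┃                         ┃                
          ┃                         ┃                
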